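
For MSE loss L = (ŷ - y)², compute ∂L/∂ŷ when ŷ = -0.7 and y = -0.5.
∂L/∂ŷ = -0.4

∂L/∂ŷ = 2(ŷ - y) = 2(-0.7 - -0.5) = 2(-0.2) = -0.4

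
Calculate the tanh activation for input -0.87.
-0.7014

tanh(-0.87) = (e^(-0.87) - e^(0.87))/(e^(-0.87) + e^(0.87)) = -0.7014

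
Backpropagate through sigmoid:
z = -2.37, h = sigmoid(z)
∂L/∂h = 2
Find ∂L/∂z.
∂L/∂z = 0.1564

σ(-2.37) = 0.08549
σ'(-2.37) = σ(-2.37)(1 - σ(-2.37)) = 0.08549 × 0.9145 = 0.07818
∂L/∂z = ∂L/∂h · σ'(z) = 2 × 0.07818 = 0.1564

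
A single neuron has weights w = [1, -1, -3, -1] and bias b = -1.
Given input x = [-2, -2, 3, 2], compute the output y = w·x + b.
y = -12

y = (1)(-2) + (-1)(-2) + (-3)(3) + (-1)(2) + -1 = -12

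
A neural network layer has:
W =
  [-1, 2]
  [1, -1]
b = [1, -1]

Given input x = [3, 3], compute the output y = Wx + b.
y = [4, -1]

Wx = [-1×3 + 2×3, 1×3 + -1×3]
   = [3, 0]
y = Wx + b = [3 + 1, 0 + -1] = [4, -1]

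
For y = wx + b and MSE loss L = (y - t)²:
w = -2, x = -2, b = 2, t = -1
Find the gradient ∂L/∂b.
∂L/∂b = 14

y = wx + b = (-2)(-2) + 2 = 6
∂L/∂y = 2(y - t) = 2(6 - -1) = 14
∂y/∂b = 1
∂L/∂b = ∂L/∂y · ∂y/∂b = 14 × 1 = 14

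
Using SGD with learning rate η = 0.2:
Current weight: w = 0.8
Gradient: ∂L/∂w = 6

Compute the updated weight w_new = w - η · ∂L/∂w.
w_new = -0.4

w_new = w - η·∂L/∂w = 0.8 - 0.2×(6) = 0.8 - (1.2) = -0.4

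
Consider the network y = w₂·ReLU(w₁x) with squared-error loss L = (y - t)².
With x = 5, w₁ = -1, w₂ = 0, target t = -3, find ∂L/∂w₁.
∂L/∂w₁ = 0

Forward pass:
z = w₁x = -1×5 = -5
h = ReLU(-5) = 0
y = w₂h = 0×0 = 0

Backward pass:
∂L/∂y = 2(y - t) = 2(0 - -3) = 6
∂y/∂h = w₂ = 0
∂h/∂z = 0 (ReLU derivative)
∂z/∂w₁ = x = 5

∂L/∂w₁ = 6 × 0 × 0 × 5 = 0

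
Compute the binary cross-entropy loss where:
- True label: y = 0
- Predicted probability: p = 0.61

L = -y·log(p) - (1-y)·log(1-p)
L = 0.9416

L = -0·log(0.61) - 1·log(0.39) = -log(0.39) = 0.9416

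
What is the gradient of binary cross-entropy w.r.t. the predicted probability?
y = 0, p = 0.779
∂L/∂p = 4.525

∂L/∂p = -y/p + (1-y)/(1-p) = 0 + 1/0.221 = 4.525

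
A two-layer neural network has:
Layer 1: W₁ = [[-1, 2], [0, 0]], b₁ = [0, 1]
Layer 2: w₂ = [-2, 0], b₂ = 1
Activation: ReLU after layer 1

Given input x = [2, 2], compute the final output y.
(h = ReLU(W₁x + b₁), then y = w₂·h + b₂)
y = -3

Layer 1 pre-activation: z₁ = [2, 1]
After ReLU: h = [2, 1]
Layer 2 output: y = -2×2 + 0×1 + 1 = -3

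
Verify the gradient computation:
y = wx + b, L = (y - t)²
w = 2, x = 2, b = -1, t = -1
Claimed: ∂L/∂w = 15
Incorrect

y = (2)(2) + -1 = 3
∂L/∂y = 2(y - t) = 2(3 - -1) = 8
∂y/∂w = x = 2
∂L/∂w = 8 × 2 = 16

Claimed value: 15
Incorrect: The correct gradient is 16.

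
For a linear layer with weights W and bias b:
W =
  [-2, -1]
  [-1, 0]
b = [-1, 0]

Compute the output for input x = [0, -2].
y = [1, 0]

Wx = [-2×0 + -1×-2, -1×0 + 0×-2]
   = [2, 0]
y = Wx + b = [2 + -1, 0 + 0] = [1, 0]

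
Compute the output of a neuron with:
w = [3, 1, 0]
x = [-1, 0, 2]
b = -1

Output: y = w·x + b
y = -4

y = (3)(-1) + (1)(0) + (0)(2) + -1 = -4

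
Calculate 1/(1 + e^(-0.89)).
0.7089

sigmoid(0.89) = 1/(1 + e^(-0.89)) = 1/(1 + 0.4107) = 0.7089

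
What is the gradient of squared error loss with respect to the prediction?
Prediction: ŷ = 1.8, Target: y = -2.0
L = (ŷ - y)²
∂L/∂ŷ = 7.6

∂L/∂ŷ = 2(ŷ - y) = 2(1.8 - -2.0) = 2(3.8) = 7.6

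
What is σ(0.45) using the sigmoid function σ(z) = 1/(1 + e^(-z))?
0.6106

sigmoid(0.45) = 1/(1 + e^(-0.45)) = 1/(1 + 0.6376) = 0.6106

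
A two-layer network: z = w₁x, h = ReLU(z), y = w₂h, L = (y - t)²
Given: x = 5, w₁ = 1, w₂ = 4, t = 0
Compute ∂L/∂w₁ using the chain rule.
∂L/∂w₁ = 800

Forward pass:
z = w₁x = 1×5 = 5
h = ReLU(5) = 5
y = w₂h = 4×5 = 20

Backward pass:
∂L/∂y = 2(y - t) = 2(20 - 0) = 40
∂y/∂h = w₂ = 4
∂h/∂z = 1 (ReLU derivative)
∂z/∂w₁ = x = 5

∂L/∂w₁ = 40 × 4 × 1 × 5 = 800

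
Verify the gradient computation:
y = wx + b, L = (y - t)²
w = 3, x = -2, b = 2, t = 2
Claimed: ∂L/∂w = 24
Correct

y = (3)(-2) + 2 = -4
∂L/∂y = 2(y - t) = 2(-4 - 2) = -12
∂y/∂w = x = -2
∂L/∂w = -12 × -2 = 24

Claimed value: 24
Correct: The correct gradient is 24.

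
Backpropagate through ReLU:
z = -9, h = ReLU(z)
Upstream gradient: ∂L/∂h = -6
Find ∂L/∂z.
∂L/∂z = 0

h = ReLU(-9) = 0
Since z < 0: ∂h/∂z = 0
∂L/∂z = ∂L/∂h · ∂h/∂z = -6 × 0 = 0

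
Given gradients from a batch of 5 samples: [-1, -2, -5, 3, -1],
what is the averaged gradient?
Average gradient = -1.2

Average = (1/5)(-1 + -2 + -5 + 3 + -1) = -6/5 = -1.2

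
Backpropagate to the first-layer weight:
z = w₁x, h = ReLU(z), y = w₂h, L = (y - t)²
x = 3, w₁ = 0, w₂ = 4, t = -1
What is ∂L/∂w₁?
∂L/∂w₁ = 0

Forward pass:
z = w₁x = 0×3 = 0
h = ReLU(0) = 0
y = w₂h = 4×0 = 0

Backward pass:
∂L/∂y = 2(y - t) = 2(0 - -1) = 2
∂y/∂h = w₂ = 4
∂h/∂z = 0 (ReLU derivative)
∂z/∂w₁ = x = 3

∂L/∂w₁ = 2 × 4 × 0 × 3 = 0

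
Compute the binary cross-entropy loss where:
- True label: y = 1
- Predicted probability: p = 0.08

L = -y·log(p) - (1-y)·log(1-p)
L = 2.526

L = -1·log(0.08) - 0·log(0.92) = -log(0.08) = 2.526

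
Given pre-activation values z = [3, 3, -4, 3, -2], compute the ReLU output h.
h = [3, 3, 0, 3, 0]

ReLU applied element-wise: max(0,3)=3, max(0,3)=3, max(0,-4)=0, max(0,3)=3, max(0,-2)=0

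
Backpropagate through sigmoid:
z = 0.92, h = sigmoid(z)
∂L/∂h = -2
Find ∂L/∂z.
∂L/∂z = -0.4075

σ(0.92) = 0.715
σ'(0.92) = σ(0.92)(1 - σ(0.92)) = 0.715 × 0.285 = 0.2038
∂L/∂z = ∂L/∂h · σ'(z) = -2 × 0.2038 = -0.4075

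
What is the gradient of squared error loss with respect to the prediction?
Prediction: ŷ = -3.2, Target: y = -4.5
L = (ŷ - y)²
∂L/∂ŷ = 2.6

∂L/∂ŷ = 2(ŷ - y) = 2(-3.2 - -4.5) = 2(1.3) = 2.6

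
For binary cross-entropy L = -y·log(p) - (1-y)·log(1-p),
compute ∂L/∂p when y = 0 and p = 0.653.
∂L/∂p = 2.882

∂L/∂p = -y/p + (1-y)/(1-p) = 0 + 1/0.347 = 2.882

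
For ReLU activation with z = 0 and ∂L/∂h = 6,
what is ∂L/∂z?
∂L/∂z = 0

h = ReLU(0) = 0
At z = 0: ∂h/∂z = 0 (by convention)
∂L/∂z = ∂L/∂h · ∂h/∂z = 6 × 0 = 0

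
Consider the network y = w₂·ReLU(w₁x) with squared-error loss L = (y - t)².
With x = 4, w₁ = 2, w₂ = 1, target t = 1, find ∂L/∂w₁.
∂L/∂w₁ = 56

Forward pass:
z = w₁x = 2×4 = 8
h = ReLU(8) = 8
y = w₂h = 1×8 = 8

Backward pass:
∂L/∂y = 2(y - t) = 2(8 - 1) = 14
∂y/∂h = w₂ = 1
∂h/∂z = 1 (ReLU derivative)
∂z/∂w₁ = x = 4

∂L/∂w₁ = 14 × 1 × 1 × 4 = 56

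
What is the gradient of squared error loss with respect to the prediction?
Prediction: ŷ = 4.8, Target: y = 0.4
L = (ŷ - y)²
∂L/∂ŷ = 8.8

∂L/∂ŷ = 2(ŷ - y) = 2(4.8 - 0.4) = 2(4.4) = 8.8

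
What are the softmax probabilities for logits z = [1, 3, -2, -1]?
p = [0.1166, 0.8618, 0.0058, 0.0158]

exp(z) = [2.718, 20.09, 0.1353, 0.3679]
Sum = 23.31
p = [0.1166, 0.8618, 0.0058, 0.0158]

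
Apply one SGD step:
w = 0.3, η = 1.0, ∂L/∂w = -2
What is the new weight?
w_new = 2.3

w_new = w - η·∂L/∂w = 0.3 - 1.0×(-2) = 0.3 - (-2) = 2.3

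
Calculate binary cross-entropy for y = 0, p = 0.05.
L = 0.05129

L = -0·log(0.05) - 1·log(0.95) = -log(0.95) = 0.05129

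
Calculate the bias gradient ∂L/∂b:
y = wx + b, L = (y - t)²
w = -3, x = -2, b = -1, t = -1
∂L/∂b = 12

y = wx + b = (-3)(-2) + -1 = 5
∂L/∂y = 2(y - t) = 2(5 - -1) = 12
∂y/∂b = 1
∂L/∂b = ∂L/∂y · ∂y/∂b = 12 × 1 = 12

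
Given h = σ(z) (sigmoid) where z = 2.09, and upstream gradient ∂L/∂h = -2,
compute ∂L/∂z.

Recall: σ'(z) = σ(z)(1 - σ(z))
∂L/∂z = -0.1959

σ(2.09) = 0.8899
σ'(2.09) = σ(2.09)(1 - σ(2.09)) = 0.8899 × 0.1101 = 0.09796
∂L/∂z = ∂L/∂h · σ'(z) = -2 × 0.09796 = -0.1959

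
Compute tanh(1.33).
0.8692

tanh(1.33) = (e^(1.33) - e^(-1.33))/(e^(1.33) + e^(-1.33)) = 0.8692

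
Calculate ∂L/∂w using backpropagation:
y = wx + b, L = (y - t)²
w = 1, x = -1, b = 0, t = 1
∂L/∂w = 4

y = wx + b = (1)(-1) + 0 = -1
∂L/∂y = 2(y - t) = 2(-1 - 1) = -4
∂y/∂w = x = -1
∂L/∂w = ∂L/∂y · ∂y/∂w = -4 × -1 = 4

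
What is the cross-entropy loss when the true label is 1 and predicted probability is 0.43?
L = 0.844

L = -1·log(0.43) - 0·log(0.57) = -log(0.43) = 0.844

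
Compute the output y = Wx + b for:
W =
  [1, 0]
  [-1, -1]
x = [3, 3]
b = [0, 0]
y = [3, -6]

Wx = [1×3 + 0×3, -1×3 + -1×3]
   = [3, -6]
y = Wx + b = [3 + 0, -6 + 0] = [3, -6]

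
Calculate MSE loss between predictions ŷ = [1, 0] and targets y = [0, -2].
MSE = 2.5

MSE = (1/2)((1-0)² + (0--2)²) = (1/2)(1 + 4) = 2.5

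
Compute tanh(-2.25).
-0.978

tanh(-2.25) = (e^(-2.25) - e^(2.25))/(e^(-2.25) + e^(2.25)) = -0.978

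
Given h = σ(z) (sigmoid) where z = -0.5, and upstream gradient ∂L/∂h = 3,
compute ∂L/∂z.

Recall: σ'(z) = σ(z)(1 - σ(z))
∂L/∂z = 0.705

σ(-0.5) = 0.3775
σ'(-0.5) = σ(-0.5)(1 - σ(-0.5)) = 0.3775 × 0.6225 = 0.235
∂L/∂z = ∂L/∂h · σ'(z) = 3 × 0.235 = 0.705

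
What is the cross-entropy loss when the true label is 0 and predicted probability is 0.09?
L = 0.09431

L = -0·log(0.09) - 1·log(0.91) = -log(0.91) = 0.09431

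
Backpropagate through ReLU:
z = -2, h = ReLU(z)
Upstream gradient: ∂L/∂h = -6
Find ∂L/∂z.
∂L/∂z = 0

h = ReLU(-2) = 0
Since z < 0: ∂h/∂z = 0
∂L/∂z = ∂L/∂h · ∂h/∂z = -6 × 0 = 0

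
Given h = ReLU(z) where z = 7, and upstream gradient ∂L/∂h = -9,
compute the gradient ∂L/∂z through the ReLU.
∂L/∂z = -9

h = ReLU(7) = 7
Since z > 0: ∂h/∂z = 1
∂L/∂z = ∂L/∂h · ∂h/∂z = -9 × 1 = -9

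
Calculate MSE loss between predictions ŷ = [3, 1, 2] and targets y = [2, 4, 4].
MSE = 4.667

MSE = (1/3)((3-2)² + (1-4)² + (2-4)²) = (1/3)(1 + 9 + 4) = 4.667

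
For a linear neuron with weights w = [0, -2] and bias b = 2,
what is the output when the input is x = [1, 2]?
y = -2

y = (0)(1) + (-2)(2) + 2 = -2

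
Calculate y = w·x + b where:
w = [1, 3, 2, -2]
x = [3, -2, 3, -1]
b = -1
y = 4

y = (1)(3) + (3)(-2) + (2)(3) + (-2)(-1) + -1 = 4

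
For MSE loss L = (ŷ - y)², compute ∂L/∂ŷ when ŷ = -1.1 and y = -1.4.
∂L/∂ŷ = 0.6

∂L/∂ŷ = 2(ŷ - y) = 2(-1.1 - -1.4) = 2(0.3) = 0.6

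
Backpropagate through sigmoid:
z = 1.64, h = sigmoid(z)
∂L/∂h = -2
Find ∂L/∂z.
∂L/∂z = -0.2721

σ(1.64) = 0.8375
σ'(1.64) = σ(1.64)(1 - σ(1.64)) = 0.8375 × 0.1625 = 0.1361
∂L/∂z = ∂L/∂h · σ'(z) = -2 × 0.1361 = -0.2721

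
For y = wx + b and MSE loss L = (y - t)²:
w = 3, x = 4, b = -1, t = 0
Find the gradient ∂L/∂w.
∂L/∂w = 88

y = wx + b = (3)(4) + -1 = 11
∂L/∂y = 2(y - t) = 2(11 - 0) = 22
∂y/∂w = x = 4
∂L/∂w = ∂L/∂y · ∂y/∂w = 22 × 4 = 88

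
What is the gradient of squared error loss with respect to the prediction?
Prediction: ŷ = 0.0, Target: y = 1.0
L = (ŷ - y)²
∂L/∂ŷ = -2.0

∂L/∂ŷ = 2(ŷ - y) = 2(0.0 - 1.0) = 2(-1.0) = -2.0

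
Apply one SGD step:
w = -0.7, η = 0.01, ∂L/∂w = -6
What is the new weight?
w_new = -0.64

w_new = w - η·∂L/∂w = -0.7 - 0.01×(-6) = -0.7 - (-0.06) = -0.64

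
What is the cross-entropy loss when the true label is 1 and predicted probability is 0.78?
L = 0.2485

L = -1·log(0.78) - 0·log(0.22) = -log(0.78) = 0.2485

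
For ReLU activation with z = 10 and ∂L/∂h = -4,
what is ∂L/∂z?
∂L/∂z = -4

h = ReLU(10) = 10
Since z > 0: ∂h/∂z = 1
∂L/∂z = ∂L/∂h · ∂h/∂z = -4 × 1 = -4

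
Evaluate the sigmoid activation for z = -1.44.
0.1915

sigmoid(-1.44) = 1/(1 + e^(1.44)) = 1/(1 + 4.221) = 0.1915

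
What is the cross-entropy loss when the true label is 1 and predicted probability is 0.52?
L = 0.6539

L = -1·log(0.52) - 0·log(0.48) = -log(0.52) = 0.6539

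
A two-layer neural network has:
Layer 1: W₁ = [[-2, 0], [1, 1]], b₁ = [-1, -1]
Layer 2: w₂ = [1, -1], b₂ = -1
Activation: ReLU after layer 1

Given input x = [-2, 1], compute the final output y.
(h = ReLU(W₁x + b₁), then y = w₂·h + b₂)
y = 2

Layer 1 pre-activation: z₁ = [3, -2]
After ReLU: h = [3, 0]
Layer 2 output: y = 1×3 + -1×0 + -1 = 2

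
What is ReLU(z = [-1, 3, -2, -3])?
h = [0, 3, 0, 0]

ReLU applied element-wise: max(0,-1)=0, max(0,3)=3, max(0,-2)=0, max(0,-3)=0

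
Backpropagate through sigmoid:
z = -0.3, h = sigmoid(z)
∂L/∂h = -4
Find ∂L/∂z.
∂L/∂z = -0.9778

σ(-0.3) = 0.4256
σ'(-0.3) = σ(-0.3)(1 - σ(-0.3)) = 0.4256 × 0.5744 = 0.2445
∂L/∂z = ∂L/∂h · σ'(z) = -4 × 0.2445 = -0.9778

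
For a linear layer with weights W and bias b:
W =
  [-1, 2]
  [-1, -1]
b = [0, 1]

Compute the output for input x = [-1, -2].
y = [-3, 4]

Wx = [-1×-1 + 2×-2, -1×-1 + -1×-2]
   = [-3, 3]
y = Wx + b = [-3 + 0, 3 + 1] = [-3, 4]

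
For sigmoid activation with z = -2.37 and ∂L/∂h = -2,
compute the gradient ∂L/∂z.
∂L/∂z = -0.1564

σ(-2.37) = 0.08549
σ'(-2.37) = σ(-2.37)(1 - σ(-2.37)) = 0.08549 × 0.9145 = 0.07818
∂L/∂z = ∂L/∂h · σ'(z) = -2 × 0.07818 = -0.1564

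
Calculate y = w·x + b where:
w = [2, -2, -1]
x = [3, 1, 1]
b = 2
y = 5

y = (2)(3) + (-2)(1) + (-1)(1) + 2 = 5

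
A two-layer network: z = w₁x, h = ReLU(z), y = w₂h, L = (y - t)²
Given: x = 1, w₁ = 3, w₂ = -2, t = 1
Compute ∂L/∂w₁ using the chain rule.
∂L/∂w₁ = 28

Forward pass:
z = w₁x = 3×1 = 3
h = ReLU(3) = 3
y = w₂h = -2×3 = -6

Backward pass:
∂L/∂y = 2(y - t) = 2(-6 - 1) = -14
∂y/∂h = w₂ = -2
∂h/∂z = 1 (ReLU derivative)
∂z/∂w₁ = x = 1

∂L/∂w₁ = -14 × -2 × 1 × 1 = 28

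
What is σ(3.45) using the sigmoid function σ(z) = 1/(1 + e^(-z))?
0.9692

sigmoid(3.45) = 1/(1 + e^(-3.45)) = 1/(1 + 0.03175) = 0.9692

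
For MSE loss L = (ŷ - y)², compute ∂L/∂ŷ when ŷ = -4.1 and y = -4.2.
∂L/∂ŷ = 0.2

∂L/∂ŷ = 2(ŷ - y) = 2(-4.1 - -4.2) = 2(0.1) = 0.2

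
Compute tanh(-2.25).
-0.978

tanh(-2.25) = (e^(-2.25) - e^(2.25))/(e^(-2.25) + e^(2.25)) = -0.978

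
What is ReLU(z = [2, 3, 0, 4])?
h = [2, 3, 0, 4]

ReLU applied element-wise: max(0,2)=2, max(0,3)=3, max(0,0)=0, max(0,4)=4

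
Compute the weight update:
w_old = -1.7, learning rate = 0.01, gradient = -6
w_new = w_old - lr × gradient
w_new = -1.64

w_new = w - η·∂L/∂w = -1.7 - 0.01×(-6) = -1.7 - (-0.06) = -1.64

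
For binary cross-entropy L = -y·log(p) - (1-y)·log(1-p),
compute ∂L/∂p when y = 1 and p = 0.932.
∂L/∂p = -1.073

∂L/∂p = -y/p + (1-y)/(1-p) = -1/0.932 + 0 = -1.073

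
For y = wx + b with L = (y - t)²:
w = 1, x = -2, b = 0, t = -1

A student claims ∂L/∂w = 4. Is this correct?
Correct

y = (1)(-2) + 0 = -2
∂L/∂y = 2(y - t) = 2(-2 - -1) = -2
∂y/∂w = x = -2
∂L/∂w = -2 × -2 = 4

Claimed value: 4
Correct: The correct gradient is 4.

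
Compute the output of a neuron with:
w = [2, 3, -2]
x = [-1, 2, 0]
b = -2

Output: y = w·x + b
y = 2

y = (2)(-1) + (3)(2) + (-2)(0) + -2 = 2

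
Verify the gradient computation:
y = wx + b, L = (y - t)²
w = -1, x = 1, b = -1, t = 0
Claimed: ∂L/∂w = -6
Incorrect

y = (-1)(1) + -1 = -2
∂L/∂y = 2(y - t) = 2(-2 - 0) = -4
∂y/∂w = x = 1
∂L/∂w = -4 × 1 = -4

Claimed value: -6
Incorrect: The correct gradient is -4.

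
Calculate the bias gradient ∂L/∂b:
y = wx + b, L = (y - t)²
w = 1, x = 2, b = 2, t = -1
∂L/∂b = 10

y = wx + b = (1)(2) + 2 = 4
∂L/∂y = 2(y - t) = 2(4 - -1) = 10
∂y/∂b = 1
∂L/∂b = ∂L/∂y · ∂y/∂b = 10 × 1 = 10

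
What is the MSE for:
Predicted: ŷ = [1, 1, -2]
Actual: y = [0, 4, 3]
MSE = 11.67

MSE = (1/3)((1-0)² + (1-4)² + (-2-3)²) = (1/3)(1 + 9 + 25) = 11.67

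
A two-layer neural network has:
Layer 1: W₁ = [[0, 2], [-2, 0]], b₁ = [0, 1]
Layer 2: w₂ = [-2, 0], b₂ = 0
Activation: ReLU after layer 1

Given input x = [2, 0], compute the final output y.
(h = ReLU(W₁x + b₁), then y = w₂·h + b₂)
y = 0

Layer 1 pre-activation: z₁ = [0, -3]
After ReLU: h = [0, 0]
Layer 2 output: y = -2×0 + 0×0 + 0 = 0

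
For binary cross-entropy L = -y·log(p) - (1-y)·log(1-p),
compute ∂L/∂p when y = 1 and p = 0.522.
∂L/∂p = -1.916

∂L/∂p = -y/p + (1-y)/(1-p) = -1/0.522 + 0 = -1.916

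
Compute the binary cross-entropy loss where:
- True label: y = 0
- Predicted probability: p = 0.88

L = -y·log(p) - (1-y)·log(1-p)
L = 2.12

L = -0·log(0.88) - 1·log(0.12) = -log(0.12) = 2.12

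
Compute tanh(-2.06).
-0.968

tanh(-2.06) = (e^(-2.06) - e^(2.06))/(e^(-2.06) + e^(2.06)) = -0.968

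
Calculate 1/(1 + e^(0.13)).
0.4675

sigmoid(-0.13) = 1/(1 + e^(0.13)) = 1/(1 + 1.139) = 0.4675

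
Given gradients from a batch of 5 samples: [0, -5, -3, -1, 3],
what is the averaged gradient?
Average gradient = -1.2

Average = (1/5)(0 + -5 + -3 + -1 + 3) = -6/5 = -1.2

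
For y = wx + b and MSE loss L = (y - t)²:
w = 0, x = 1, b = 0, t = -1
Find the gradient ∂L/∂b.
∂L/∂b = 2

y = wx + b = (0)(1) + 0 = 0
∂L/∂y = 2(y - t) = 2(0 - -1) = 2
∂y/∂b = 1
∂L/∂b = ∂L/∂y · ∂y/∂b = 2 × 1 = 2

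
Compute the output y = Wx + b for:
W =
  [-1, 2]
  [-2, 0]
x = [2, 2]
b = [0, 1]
y = [2, -3]

Wx = [-1×2 + 2×2, -2×2 + 0×2]
   = [2, -4]
y = Wx + b = [2 + 0, -4 + 1] = [2, -3]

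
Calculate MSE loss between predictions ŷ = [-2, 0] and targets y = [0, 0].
MSE = 2

MSE = (1/2)((-2-0)² + (0-0)²) = (1/2)(4 + 0) = 2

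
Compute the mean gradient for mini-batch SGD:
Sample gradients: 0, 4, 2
Average gradient = 2

Average = (1/3)(0 + 4 + 2) = 6/3 = 2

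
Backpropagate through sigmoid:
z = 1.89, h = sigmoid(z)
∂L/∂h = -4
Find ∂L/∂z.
∂L/∂z = -0.4561

σ(1.89) = 0.8688
σ'(1.89) = σ(1.89)(1 - σ(1.89)) = 0.8688 × 0.1312 = 0.114
∂L/∂z = ∂L/∂h · σ'(z) = -4 × 0.114 = -0.4561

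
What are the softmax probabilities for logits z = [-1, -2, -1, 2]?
p = [0.0445, 0.0164, 0.0445, 0.8945]

exp(z) = [0.3679, 0.1353, 0.3679, 7.389]
Sum = 8.26
p = [0.0445, 0.0164, 0.0445, 0.8945]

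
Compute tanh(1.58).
0.9186

tanh(1.58) = (e^(1.58) - e^(-1.58))/(e^(1.58) + e^(-1.58)) = 0.9186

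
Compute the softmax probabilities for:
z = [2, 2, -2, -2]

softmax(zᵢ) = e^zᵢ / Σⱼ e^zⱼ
p = [0.491, 0.491, 0.009, 0.009]

exp(z) = [7.389, 7.389, 0.1353, 0.1353]
Sum = 15.05
p = [0.491, 0.491, 0.009, 0.009]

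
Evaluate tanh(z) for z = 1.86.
0.9527

tanh(1.86) = (e^(1.86) - e^(-1.86))/(e^(1.86) + e^(-1.86)) = 0.9527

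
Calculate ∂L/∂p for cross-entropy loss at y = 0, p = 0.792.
∂L/∂p = 4.808

∂L/∂p = -y/p + (1-y)/(1-p) = 0 + 1/0.208 = 4.808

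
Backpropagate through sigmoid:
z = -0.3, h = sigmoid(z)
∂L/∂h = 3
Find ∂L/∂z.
∂L/∂z = 0.7334

σ(-0.3) = 0.4256
σ'(-0.3) = σ(-0.3)(1 - σ(-0.3)) = 0.4256 × 0.5744 = 0.2445
∂L/∂z = ∂L/∂h · σ'(z) = 3 × 0.2445 = 0.7334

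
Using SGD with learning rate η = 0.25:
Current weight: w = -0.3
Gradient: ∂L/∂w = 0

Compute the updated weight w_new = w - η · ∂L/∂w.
w_new = -0.3

w_new = w - η·∂L/∂w = -0.3 - 0.25×(0) = -0.3 - (0) = -0.3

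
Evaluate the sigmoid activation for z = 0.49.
0.6201

sigmoid(0.49) = 1/(1 + e^(-0.49)) = 1/(1 + 0.6126) = 0.6201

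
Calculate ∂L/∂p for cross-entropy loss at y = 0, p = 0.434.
∂L/∂p = 1.767

∂L/∂p = -y/p + (1-y)/(1-p) = 0 + 1/0.566 = 1.767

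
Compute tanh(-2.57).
-0.9884

tanh(-2.57) = (e^(-2.57) - e^(2.57))/(e^(-2.57) + e^(2.57)) = -0.9884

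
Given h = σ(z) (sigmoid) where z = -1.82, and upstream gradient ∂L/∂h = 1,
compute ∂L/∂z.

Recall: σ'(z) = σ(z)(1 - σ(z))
∂L/∂z = 0.12

σ(-1.82) = 0.1394
σ'(-1.82) = σ(-1.82)(1 - σ(-1.82)) = 0.1394 × 0.8606 = 0.12
∂L/∂z = ∂L/∂h · σ'(z) = 1 × 0.12 = 0.12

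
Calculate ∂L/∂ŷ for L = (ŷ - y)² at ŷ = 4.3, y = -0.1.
∂L/∂ŷ = 8.8

∂L/∂ŷ = 2(ŷ - y) = 2(4.3 - -0.1) = 2(4.4) = 8.8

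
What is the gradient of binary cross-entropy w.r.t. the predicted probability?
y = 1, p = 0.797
∂L/∂p = -1.255

∂L/∂p = -y/p + (1-y)/(1-p) = -1/0.797 + 0 = -1.255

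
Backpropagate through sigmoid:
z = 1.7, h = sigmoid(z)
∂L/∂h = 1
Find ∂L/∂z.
∂L/∂z = 0.1306

σ(1.7) = 0.8455
σ'(1.7) = σ(1.7)(1 - σ(1.7)) = 0.8455 × 0.1545 = 0.1306
∂L/∂z = ∂L/∂h · σ'(z) = 1 × 0.1306 = 0.1306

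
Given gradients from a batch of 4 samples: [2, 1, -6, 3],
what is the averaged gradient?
Average gradient = 0

Average = (1/4)(2 + 1 + -6 + 3) = 0/4 = 0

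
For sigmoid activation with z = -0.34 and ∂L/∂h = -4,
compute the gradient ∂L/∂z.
∂L/∂z = -0.9716

σ(-0.34) = 0.4158
σ'(-0.34) = σ(-0.34)(1 - σ(-0.34)) = 0.4158 × 0.5842 = 0.2429
∂L/∂z = ∂L/∂h · σ'(z) = -4 × 0.2429 = -0.9716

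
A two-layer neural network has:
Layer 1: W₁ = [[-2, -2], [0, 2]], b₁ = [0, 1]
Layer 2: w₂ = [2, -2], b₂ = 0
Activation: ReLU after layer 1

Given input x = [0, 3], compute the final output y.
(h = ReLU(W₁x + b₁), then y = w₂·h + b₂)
y = -14

Layer 1 pre-activation: z₁ = [-6, 7]
After ReLU: h = [0, 7]
Layer 2 output: y = 2×0 + -2×7 + 0 = -14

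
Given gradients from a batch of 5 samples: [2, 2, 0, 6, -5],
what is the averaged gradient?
Average gradient = 1

Average = (1/5)(2 + 2 + 0 + 6 + -5) = 5/5 = 1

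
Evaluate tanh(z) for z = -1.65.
-0.9289

tanh(-1.65) = (e^(-1.65) - e^(1.65))/(e^(-1.65) + e^(1.65)) = -0.9289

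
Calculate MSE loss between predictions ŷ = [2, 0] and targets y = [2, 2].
MSE = 2

MSE = (1/2)((2-2)² + (0-2)²) = (1/2)(0 + 4) = 2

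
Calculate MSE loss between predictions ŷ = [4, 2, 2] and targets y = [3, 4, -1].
MSE = 4.667

MSE = (1/3)((4-3)² + (2-4)² + (2--1)²) = (1/3)(1 + 4 + 9) = 4.667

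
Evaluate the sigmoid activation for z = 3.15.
0.9589

sigmoid(3.15) = 1/(1 + e^(-3.15)) = 1/(1 + 0.04285) = 0.9589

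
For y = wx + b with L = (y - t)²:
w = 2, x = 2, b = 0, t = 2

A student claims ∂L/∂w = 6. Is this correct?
Incorrect

y = (2)(2) + 0 = 4
∂L/∂y = 2(y - t) = 2(4 - 2) = 4
∂y/∂w = x = 2
∂L/∂w = 4 × 2 = 8

Claimed value: 6
Incorrect: The correct gradient is 8.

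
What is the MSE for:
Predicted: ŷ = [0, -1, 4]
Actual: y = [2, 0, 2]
MSE = 3

MSE = (1/3)((0-2)² + (-1-0)² + (4-2)²) = (1/3)(4 + 1 + 4) = 3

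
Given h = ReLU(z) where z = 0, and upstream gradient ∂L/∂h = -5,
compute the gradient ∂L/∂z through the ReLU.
∂L/∂z = 0

h = ReLU(0) = 0
At z = 0: ∂h/∂z = 0 (by convention)
∂L/∂z = ∂L/∂h · ∂h/∂z = -5 × 0 = 0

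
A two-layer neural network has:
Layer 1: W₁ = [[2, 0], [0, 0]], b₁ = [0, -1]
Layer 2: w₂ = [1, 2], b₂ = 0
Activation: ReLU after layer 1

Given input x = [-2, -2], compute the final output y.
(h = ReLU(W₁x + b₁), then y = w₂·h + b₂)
y = 0

Layer 1 pre-activation: z₁ = [-4, -1]
After ReLU: h = [0, 0]
Layer 2 output: y = 1×0 + 2×0 + 0 = 0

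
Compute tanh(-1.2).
-0.8337

tanh(-1.2) = (e^(-1.2) - e^(1.2))/(e^(-1.2) + e^(1.2)) = -0.8337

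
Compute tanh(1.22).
0.8397

tanh(1.22) = (e^(1.22) - e^(-1.22))/(e^(1.22) + e^(-1.22)) = 0.8397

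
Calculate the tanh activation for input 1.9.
0.9562

tanh(1.9) = (e^(1.9) - e^(-1.9))/(e^(1.9) + e^(-1.9)) = 0.9562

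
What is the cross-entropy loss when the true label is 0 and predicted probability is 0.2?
L = 0.2231

L = -0·log(0.2) - 1·log(0.8) = -log(0.8) = 0.2231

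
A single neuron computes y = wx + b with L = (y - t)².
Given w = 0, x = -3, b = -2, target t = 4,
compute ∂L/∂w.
∂L/∂w = 36

y = wx + b = (0)(-3) + -2 = -2
∂L/∂y = 2(y - t) = 2(-2 - 4) = -12
∂y/∂w = x = -3
∂L/∂w = ∂L/∂y · ∂y/∂w = -12 × -3 = 36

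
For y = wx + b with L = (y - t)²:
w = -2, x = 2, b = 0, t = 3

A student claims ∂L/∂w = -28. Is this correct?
Correct

y = (-2)(2) + 0 = -4
∂L/∂y = 2(y - t) = 2(-4 - 3) = -14
∂y/∂w = x = 2
∂L/∂w = -14 × 2 = -28

Claimed value: -28
Correct: The correct gradient is -28.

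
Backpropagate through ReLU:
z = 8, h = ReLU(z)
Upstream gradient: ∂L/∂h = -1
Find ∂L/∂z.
∂L/∂z = -1

h = ReLU(8) = 8
Since z > 0: ∂h/∂z = 1
∂L/∂z = ∂L/∂h · ∂h/∂z = -1 × 1 = -1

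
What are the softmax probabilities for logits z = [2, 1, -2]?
p = [0.7214, 0.2654, 0.0132]

exp(z) = [7.389, 2.718, 0.1353]
Sum = 10.24
p = [0.7214, 0.2654, 0.0132]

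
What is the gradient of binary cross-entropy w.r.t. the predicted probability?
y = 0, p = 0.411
∂L/∂p = 1.698

∂L/∂p = -y/p + (1-y)/(1-p) = 0 + 1/0.589 = 1.698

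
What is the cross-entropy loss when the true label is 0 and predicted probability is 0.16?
L = 0.1744

L = -0·log(0.16) - 1·log(0.84) = -log(0.84) = 0.1744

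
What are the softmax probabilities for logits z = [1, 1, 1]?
p = [0.3333, 0.3333, 0.3333]

exp(z) = [2.718, 2.718, 2.718]
Sum = 8.155
p = [0.3333, 0.3333, 0.3333]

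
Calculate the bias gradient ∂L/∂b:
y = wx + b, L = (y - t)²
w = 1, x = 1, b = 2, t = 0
∂L/∂b = 6

y = wx + b = (1)(1) + 2 = 3
∂L/∂y = 2(y - t) = 2(3 - 0) = 6
∂y/∂b = 1
∂L/∂b = ∂L/∂y · ∂y/∂b = 6 × 1 = 6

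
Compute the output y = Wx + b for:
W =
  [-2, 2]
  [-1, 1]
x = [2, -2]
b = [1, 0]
y = [-7, -4]

Wx = [-2×2 + 2×-2, -1×2 + 1×-2]
   = [-8, -4]
y = Wx + b = [-8 + 1, -4 + 0] = [-7, -4]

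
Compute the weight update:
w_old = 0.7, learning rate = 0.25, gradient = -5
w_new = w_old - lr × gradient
w_new = 1.95

w_new = w - η·∂L/∂w = 0.7 - 0.25×(-5) = 0.7 - (-1.25) = 1.95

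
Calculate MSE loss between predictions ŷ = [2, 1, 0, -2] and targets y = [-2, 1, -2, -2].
MSE = 5

MSE = (1/4)((2--2)² + (1-1)² + (0--2)² + (-2--2)²) = (1/4)(16 + 0 + 4 + 0) = 5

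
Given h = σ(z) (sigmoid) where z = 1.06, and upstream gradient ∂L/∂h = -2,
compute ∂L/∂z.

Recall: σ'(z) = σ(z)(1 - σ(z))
∂L/∂z = -0.3822

σ(1.06) = 0.7427
σ'(1.06) = σ(1.06)(1 - σ(1.06)) = 0.7427 × 0.2573 = 0.1911
∂L/∂z = ∂L/∂h · σ'(z) = -2 × 0.1911 = -0.3822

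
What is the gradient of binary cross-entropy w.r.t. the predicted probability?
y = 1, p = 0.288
∂L/∂p = -3.472

∂L/∂p = -y/p + (1-y)/(1-p) = -1/0.288 + 0 = -3.472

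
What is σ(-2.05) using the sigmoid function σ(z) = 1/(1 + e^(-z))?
0.1141

sigmoid(-2.05) = 1/(1 + e^(2.05)) = 1/(1 + 7.768) = 0.1141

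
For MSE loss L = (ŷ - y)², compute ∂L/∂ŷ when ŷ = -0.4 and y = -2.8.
∂L/∂ŷ = 4.8

∂L/∂ŷ = 2(ŷ - y) = 2(-0.4 - -2.8) = 2(2.4) = 4.8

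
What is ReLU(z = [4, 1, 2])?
h = [4, 1, 2]

ReLU applied element-wise: max(0,4)=4, max(0,1)=1, max(0,2)=2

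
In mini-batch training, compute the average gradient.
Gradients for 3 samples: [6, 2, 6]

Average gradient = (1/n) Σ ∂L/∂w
Average gradient = 4.667

Average = (1/3)(6 + 2 + 6) = 14/3 = 4.667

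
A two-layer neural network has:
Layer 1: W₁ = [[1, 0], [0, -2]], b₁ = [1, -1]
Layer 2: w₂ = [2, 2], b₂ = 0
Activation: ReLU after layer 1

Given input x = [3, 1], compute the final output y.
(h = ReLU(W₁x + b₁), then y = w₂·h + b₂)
y = 8

Layer 1 pre-activation: z₁ = [4, -3]
After ReLU: h = [4, 0]
Layer 2 output: y = 2×4 + 2×0 + 0 = 8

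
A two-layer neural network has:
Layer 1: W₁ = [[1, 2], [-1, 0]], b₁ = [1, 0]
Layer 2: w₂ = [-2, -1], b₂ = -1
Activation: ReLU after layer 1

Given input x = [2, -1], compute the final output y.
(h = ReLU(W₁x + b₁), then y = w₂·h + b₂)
y = -3

Layer 1 pre-activation: z₁ = [1, -2]
After ReLU: h = [1, 0]
Layer 2 output: y = -2×1 + -1×0 + -1 = -3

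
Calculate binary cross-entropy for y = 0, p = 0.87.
L = 2.04

L = -0·log(0.87) - 1·log(0.13) = -log(0.13) = 2.04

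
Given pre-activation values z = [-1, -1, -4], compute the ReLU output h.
h = [0, 0, 0]

ReLU applied element-wise: max(0,-1)=0, max(0,-1)=0, max(0,-4)=0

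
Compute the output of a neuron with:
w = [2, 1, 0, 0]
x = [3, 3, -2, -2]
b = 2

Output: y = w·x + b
y = 11

y = (2)(3) + (1)(3) + (0)(-2) + (0)(-2) + 2 = 11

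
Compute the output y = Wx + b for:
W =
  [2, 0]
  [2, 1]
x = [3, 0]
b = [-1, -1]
y = [5, 5]

Wx = [2×3 + 0×0, 2×3 + 1×0]
   = [6, 6]
y = Wx + b = [6 + -1, 6 + -1] = [5, 5]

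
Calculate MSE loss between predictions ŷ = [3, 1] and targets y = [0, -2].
MSE = 9

MSE = (1/2)((3-0)² + (1--2)²) = (1/2)(9 + 9) = 9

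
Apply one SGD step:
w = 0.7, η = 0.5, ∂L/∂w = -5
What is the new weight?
w_new = 3.2

w_new = w - η·∂L/∂w = 0.7 - 0.5×(-5) = 0.7 - (-2.5) = 3.2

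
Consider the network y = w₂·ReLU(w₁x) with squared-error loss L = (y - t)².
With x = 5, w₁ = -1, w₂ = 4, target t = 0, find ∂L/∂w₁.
∂L/∂w₁ = 0

Forward pass:
z = w₁x = -1×5 = -5
h = ReLU(-5) = 0
y = w₂h = 4×0 = 0

Backward pass:
∂L/∂y = 2(y - t) = 2(0 - 0) = 0
∂y/∂h = w₂ = 4
∂h/∂z = 0 (ReLU derivative)
∂z/∂w₁ = x = 5

∂L/∂w₁ = 0 × 4 × 0 × 5 = 0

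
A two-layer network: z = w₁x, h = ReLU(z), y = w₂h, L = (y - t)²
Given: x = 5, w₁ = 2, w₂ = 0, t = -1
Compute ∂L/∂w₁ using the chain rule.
∂L/∂w₁ = 0

Forward pass:
z = w₁x = 2×5 = 10
h = ReLU(10) = 10
y = w₂h = 0×10 = 0

Backward pass:
∂L/∂y = 2(y - t) = 2(0 - -1) = 2
∂y/∂h = w₂ = 0
∂h/∂z = 1 (ReLU derivative)
∂z/∂w₁ = x = 5

∂L/∂w₁ = 2 × 0 × 1 × 5 = 0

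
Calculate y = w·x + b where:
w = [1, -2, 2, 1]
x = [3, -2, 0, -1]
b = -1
y = 5

y = (1)(3) + (-2)(-2) + (2)(0) + (1)(-1) + -1 = 5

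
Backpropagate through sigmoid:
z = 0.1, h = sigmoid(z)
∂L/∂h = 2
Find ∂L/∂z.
∂L/∂z = 0.4988

σ(0.1) = 0.525
σ'(0.1) = σ(0.1)(1 - σ(0.1)) = 0.525 × 0.475 = 0.2494
∂L/∂z = ∂L/∂h · σ'(z) = 2 × 0.2494 = 0.4988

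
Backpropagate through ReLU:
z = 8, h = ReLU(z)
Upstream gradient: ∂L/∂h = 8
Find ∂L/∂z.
∂L/∂z = 8

h = ReLU(8) = 8
Since z > 0: ∂h/∂z = 1
∂L/∂z = ∂L/∂h · ∂h/∂z = 8 × 1 = 8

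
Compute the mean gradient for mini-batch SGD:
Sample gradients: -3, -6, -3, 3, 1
Average gradient = -1.6

Average = (1/5)(-3 + -6 + -3 + 3 + 1) = -8/5 = -1.6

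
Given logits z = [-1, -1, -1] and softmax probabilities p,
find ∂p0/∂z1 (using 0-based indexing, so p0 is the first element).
∂p0/∂z1 = -0.1111

p = softmax(z) = [0.3333, 0.3333, 0.3333]
p0 = 0.3333, p1 = 0.3333

∂p0/∂z1 = -p0 × p1 = -0.3333 × 0.3333 = -0.1111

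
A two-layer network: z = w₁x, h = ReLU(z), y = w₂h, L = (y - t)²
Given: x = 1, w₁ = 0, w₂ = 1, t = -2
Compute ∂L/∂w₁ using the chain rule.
∂L/∂w₁ = 0

Forward pass:
z = w₁x = 0×1 = 0
h = ReLU(0) = 0
y = w₂h = 1×0 = 0

Backward pass:
∂L/∂y = 2(y - t) = 2(0 - -2) = 4
∂y/∂h = w₂ = 1
∂h/∂z = 0 (ReLU derivative)
∂z/∂w₁ = x = 1

∂L/∂w₁ = 4 × 1 × 0 × 1 = 0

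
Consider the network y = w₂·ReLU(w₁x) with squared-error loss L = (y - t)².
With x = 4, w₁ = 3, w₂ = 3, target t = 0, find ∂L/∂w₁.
∂L/∂w₁ = 864

Forward pass:
z = w₁x = 3×4 = 12
h = ReLU(12) = 12
y = w₂h = 3×12 = 36

Backward pass:
∂L/∂y = 2(y - t) = 2(36 - 0) = 72
∂y/∂h = w₂ = 3
∂h/∂z = 1 (ReLU derivative)
∂z/∂w₁ = x = 4

∂L/∂w₁ = 72 × 3 × 1 × 4 = 864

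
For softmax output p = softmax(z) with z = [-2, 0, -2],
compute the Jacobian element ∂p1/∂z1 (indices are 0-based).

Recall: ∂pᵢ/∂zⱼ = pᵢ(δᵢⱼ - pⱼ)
∂p1/∂z1 = 0.1676

p = softmax(z) = [0.1065, 0.787, 0.1065]
p1 = 0.787

∂p1/∂z1 = p1(1 - p1) = 0.787 × (1 - 0.787) = 0.1676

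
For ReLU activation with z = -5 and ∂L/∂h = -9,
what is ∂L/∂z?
∂L/∂z = 0

h = ReLU(-5) = 0
Since z < 0: ∂h/∂z = 0
∂L/∂z = ∂L/∂h · ∂h/∂z = -9 × 0 = 0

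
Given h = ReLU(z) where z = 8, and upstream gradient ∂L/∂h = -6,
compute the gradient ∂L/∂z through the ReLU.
∂L/∂z = -6

h = ReLU(8) = 8
Since z > 0: ∂h/∂z = 1
∂L/∂z = ∂L/∂h · ∂h/∂z = -6 × 1 = -6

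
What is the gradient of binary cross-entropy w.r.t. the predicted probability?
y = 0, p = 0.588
∂L/∂p = 2.427

∂L/∂p = -y/p + (1-y)/(1-p) = 0 + 1/0.412 = 2.427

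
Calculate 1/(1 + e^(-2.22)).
0.902

sigmoid(2.22) = 1/(1 + e^(-2.22)) = 1/(1 + 0.1086) = 0.902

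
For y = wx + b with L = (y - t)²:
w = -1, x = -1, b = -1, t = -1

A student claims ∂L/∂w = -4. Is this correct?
Incorrect

y = (-1)(-1) + -1 = 0
∂L/∂y = 2(y - t) = 2(0 - -1) = 2
∂y/∂w = x = -1
∂L/∂w = 2 × -1 = -2

Claimed value: -4
Incorrect: The correct gradient is -2.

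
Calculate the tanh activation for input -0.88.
-0.7064

tanh(-0.88) = (e^(-0.88) - e^(0.88))/(e^(-0.88) + e^(0.88)) = -0.7064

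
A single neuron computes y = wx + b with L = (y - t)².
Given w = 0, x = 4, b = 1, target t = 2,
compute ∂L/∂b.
∂L/∂b = -2

y = wx + b = (0)(4) + 1 = 1
∂L/∂y = 2(y - t) = 2(1 - 2) = -2
∂y/∂b = 1
∂L/∂b = ∂L/∂y · ∂y/∂b = -2 × 1 = -2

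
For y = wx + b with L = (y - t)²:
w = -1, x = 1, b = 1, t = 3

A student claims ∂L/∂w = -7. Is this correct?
Incorrect

y = (-1)(1) + 1 = 0
∂L/∂y = 2(y - t) = 2(0 - 3) = -6
∂y/∂w = x = 1
∂L/∂w = -6 × 1 = -6

Claimed value: -7
Incorrect: The correct gradient is -6.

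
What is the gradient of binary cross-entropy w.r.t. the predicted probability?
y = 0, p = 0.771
∂L/∂p = 4.367

∂L/∂p = -y/p + (1-y)/(1-p) = 0 + 1/0.229 = 4.367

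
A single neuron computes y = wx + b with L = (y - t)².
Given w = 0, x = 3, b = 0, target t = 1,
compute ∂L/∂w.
∂L/∂w = -6

y = wx + b = (0)(3) + 0 = 0
∂L/∂y = 2(y - t) = 2(0 - 1) = -2
∂y/∂w = x = 3
∂L/∂w = ∂L/∂y · ∂y/∂w = -2 × 3 = -6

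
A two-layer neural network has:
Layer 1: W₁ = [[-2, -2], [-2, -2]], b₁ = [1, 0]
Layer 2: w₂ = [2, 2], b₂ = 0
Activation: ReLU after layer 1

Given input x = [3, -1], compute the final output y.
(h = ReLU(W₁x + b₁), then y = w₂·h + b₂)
y = 0

Layer 1 pre-activation: z₁ = [-3, -4]
After ReLU: h = [0, 0]
Layer 2 output: y = 2×0 + 2×0 + 0 = 0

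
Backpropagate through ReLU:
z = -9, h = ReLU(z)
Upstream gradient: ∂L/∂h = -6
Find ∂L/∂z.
∂L/∂z = 0

h = ReLU(-9) = 0
Since z < 0: ∂h/∂z = 0
∂L/∂z = ∂L/∂h · ∂h/∂z = -6 × 0 = 0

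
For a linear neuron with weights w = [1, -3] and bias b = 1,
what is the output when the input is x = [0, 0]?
y = 1

y = (1)(0) + (-3)(0) + 1 = 1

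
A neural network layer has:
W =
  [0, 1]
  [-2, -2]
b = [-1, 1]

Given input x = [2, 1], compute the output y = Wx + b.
y = [0, -5]

Wx = [0×2 + 1×1, -2×2 + -2×1]
   = [1, -6]
y = Wx + b = [1 + -1, -6 + 1] = [0, -5]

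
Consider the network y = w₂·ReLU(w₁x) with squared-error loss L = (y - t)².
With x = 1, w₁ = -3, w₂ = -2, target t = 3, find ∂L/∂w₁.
∂L/∂w₁ = 0

Forward pass:
z = w₁x = -3×1 = -3
h = ReLU(-3) = 0
y = w₂h = -2×0 = 0

Backward pass:
∂L/∂y = 2(y - t) = 2(0 - 3) = -6
∂y/∂h = w₂ = -2
∂h/∂z = 0 (ReLU derivative)
∂z/∂w₁ = x = 1

∂L/∂w₁ = -6 × -2 × 0 × 1 = 0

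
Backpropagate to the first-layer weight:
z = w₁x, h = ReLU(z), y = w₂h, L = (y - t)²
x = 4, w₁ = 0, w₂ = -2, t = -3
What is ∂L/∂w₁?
∂L/∂w₁ = 0

Forward pass:
z = w₁x = 0×4 = 0
h = ReLU(0) = 0
y = w₂h = -2×0 = 0

Backward pass:
∂L/∂y = 2(y - t) = 2(0 - -3) = 6
∂y/∂h = w₂ = -2
∂h/∂z = 0 (ReLU derivative)
∂z/∂w₁ = x = 4

∂L/∂w₁ = 6 × -2 × 0 × 4 = 0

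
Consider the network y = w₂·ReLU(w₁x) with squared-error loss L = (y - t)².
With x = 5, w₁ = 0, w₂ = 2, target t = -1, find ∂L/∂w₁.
∂L/∂w₁ = 0

Forward pass:
z = w₁x = 0×5 = 0
h = ReLU(0) = 0
y = w₂h = 2×0 = 0

Backward pass:
∂L/∂y = 2(y - t) = 2(0 - -1) = 2
∂y/∂h = w₂ = 2
∂h/∂z = 0 (ReLU derivative)
∂z/∂w₁ = x = 5

∂L/∂w₁ = 2 × 2 × 0 × 5 = 0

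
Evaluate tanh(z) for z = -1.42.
-0.8896

tanh(-1.42) = (e^(-1.42) - e^(1.42))/(e^(-1.42) + e^(1.42)) = -0.8896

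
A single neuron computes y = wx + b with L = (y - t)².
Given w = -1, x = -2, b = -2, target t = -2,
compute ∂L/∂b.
∂L/∂b = 4

y = wx + b = (-1)(-2) + -2 = 0
∂L/∂y = 2(y - t) = 2(0 - -2) = 4
∂y/∂b = 1
∂L/∂b = ∂L/∂y · ∂y/∂b = 4 × 1 = 4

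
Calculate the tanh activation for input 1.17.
0.8243

tanh(1.17) = (e^(1.17) - e^(-1.17))/(e^(1.17) + e^(-1.17)) = 0.8243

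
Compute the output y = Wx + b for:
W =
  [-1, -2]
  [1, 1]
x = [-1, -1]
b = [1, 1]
y = [4, -1]

Wx = [-1×-1 + -2×-1, 1×-1 + 1×-1]
   = [3, -2]
y = Wx + b = [3 + 1, -2 + 1] = [4, -1]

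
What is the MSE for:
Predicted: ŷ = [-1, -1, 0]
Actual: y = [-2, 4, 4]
MSE = 14

MSE = (1/3)((-1--2)² + (-1-4)² + (0-4)²) = (1/3)(1 + 25 + 16) = 14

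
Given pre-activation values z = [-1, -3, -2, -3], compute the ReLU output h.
h = [0, 0, 0, 0]

ReLU applied element-wise: max(0,-1)=0, max(0,-3)=0, max(0,-2)=0, max(0,-3)=0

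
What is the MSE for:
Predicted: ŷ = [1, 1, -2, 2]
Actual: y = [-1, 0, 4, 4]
MSE = 11.25

MSE = (1/4)((1--1)² + (1-0)² + (-2-4)² + (2-4)²) = (1/4)(4 + 1 + 36 + 4) = 11.25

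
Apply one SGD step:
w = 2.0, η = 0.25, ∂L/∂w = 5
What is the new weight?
w_new = 0.75

w_new = w - η·∂L/∂w = 2.0 - 0.25×(5) = 2.0 - (1.25) = 0.75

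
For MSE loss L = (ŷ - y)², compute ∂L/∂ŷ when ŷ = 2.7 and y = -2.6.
∂L/∂ŷ = 10.6

∂L/∂ŷ = 2(ŷ - y) = 2(2.7 - -2.6) = 2(5.3) = 10.6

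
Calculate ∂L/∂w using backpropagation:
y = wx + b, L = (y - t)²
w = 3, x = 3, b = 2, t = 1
∂L/∂w = 60

y = wx + b = (3)(3) + 2 = 11
∂L/∂y = 2(y - t) = 2(11 - 1) = 20
∂y/∂w = x = 3
∂L/∂w = ∂L/∂y · ∂y/∂w = 20 × 3 = 60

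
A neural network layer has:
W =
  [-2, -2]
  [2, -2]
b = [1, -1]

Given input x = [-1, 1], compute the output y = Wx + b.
y = [1, -5]

Wx = [-2×-1 + -2×1, 2×-1 + -2×1]
   = [0, -4]
y = Wx + b = [0 + 1, -4 + -1] = [1, -5]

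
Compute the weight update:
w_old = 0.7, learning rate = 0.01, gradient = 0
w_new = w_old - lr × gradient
w_new = 0.7

w_new = w - η·∂L/∂w = 0.7 - 0.01×(0) = 0.7 - (0) = 0.7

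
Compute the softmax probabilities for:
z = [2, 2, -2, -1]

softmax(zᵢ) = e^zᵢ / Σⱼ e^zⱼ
p = [0.4835, 0.4835, 0.0089, 0.0241]

exp(z) = [7.389, 7.389, 0.1353, 0.3679]
Sum = 15.28
p = [0.4835, 0.4835, 0.0089, 0.0241]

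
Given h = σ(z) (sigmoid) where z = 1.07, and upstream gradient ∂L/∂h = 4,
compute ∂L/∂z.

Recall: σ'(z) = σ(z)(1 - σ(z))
∂L/∂z = 0.7607

σ(1.07) = 0.7446
σ'(1.07) = σ(1.07)(1 - σ(1.07)) = 0.7446 × 0.2554 = 0.1902
∂L/∂z = ∂L/∂h · σ'(z) = 4 × 0.1902 = 0.7607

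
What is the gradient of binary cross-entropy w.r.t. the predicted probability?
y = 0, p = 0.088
∂L/∂p = 1.096

∂L/∂p = -y/p + (1-y)/(1-p) = 0 + 1/0.912 = 1.096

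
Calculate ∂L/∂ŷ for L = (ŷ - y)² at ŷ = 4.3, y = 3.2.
∂L/∂ŷ = 2.2

∂L/∂ŷ = 2(ŷ - y) = 2(4.3 - 3.2) = 2(1.1) = 2.2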